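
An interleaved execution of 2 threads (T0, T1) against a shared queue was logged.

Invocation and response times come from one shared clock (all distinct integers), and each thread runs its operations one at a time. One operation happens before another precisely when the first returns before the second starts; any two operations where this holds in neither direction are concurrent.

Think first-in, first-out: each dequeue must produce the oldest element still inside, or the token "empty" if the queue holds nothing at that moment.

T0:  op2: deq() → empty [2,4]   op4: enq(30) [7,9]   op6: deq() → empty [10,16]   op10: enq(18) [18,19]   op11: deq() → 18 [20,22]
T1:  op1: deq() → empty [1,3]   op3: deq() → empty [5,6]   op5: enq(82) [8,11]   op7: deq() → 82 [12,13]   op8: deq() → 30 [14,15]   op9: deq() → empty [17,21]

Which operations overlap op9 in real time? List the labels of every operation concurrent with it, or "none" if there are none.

op10, op11

concurrent with op9 ([17,21]): every op whose interval crosses 17..21
op1 [1,3]: before
op2 [2,4]: before
op3 [5,6]: before
op4 [7,9]: before
op5 [8,11]: before
op6 [10,16]: before
op7 [12,13]: before
op8 [14,15]: before
op10 [18,19]: concurrent
op11 [20,22]: concurrent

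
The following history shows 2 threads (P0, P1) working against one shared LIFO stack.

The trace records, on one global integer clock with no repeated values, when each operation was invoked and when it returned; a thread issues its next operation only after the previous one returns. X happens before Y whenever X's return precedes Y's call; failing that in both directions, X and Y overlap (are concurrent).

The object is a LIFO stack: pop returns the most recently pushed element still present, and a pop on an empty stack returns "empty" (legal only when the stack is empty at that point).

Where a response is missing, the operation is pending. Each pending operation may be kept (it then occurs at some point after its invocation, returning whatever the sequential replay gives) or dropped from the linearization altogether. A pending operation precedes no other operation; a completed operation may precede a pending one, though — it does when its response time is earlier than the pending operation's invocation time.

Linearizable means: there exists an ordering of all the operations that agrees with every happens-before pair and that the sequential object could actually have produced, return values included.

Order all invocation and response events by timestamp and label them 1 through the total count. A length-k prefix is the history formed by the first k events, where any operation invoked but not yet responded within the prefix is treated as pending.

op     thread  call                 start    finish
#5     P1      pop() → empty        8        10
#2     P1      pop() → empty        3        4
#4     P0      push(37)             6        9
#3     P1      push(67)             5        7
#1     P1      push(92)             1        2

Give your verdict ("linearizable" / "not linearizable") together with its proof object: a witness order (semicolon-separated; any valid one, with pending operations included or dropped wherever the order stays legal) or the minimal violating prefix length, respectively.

not linearizable — minimal violating prefix: 4 events

cut after 3 events: linearizable; cut after 4 events (#2 responds, time 4): not linearizable
one real-time candidate order over the 2 completed operations — the LIFO stack replay rejects it
e.g. #1, #2: illegal at step 2, since #2 pop() → empty cannot apply there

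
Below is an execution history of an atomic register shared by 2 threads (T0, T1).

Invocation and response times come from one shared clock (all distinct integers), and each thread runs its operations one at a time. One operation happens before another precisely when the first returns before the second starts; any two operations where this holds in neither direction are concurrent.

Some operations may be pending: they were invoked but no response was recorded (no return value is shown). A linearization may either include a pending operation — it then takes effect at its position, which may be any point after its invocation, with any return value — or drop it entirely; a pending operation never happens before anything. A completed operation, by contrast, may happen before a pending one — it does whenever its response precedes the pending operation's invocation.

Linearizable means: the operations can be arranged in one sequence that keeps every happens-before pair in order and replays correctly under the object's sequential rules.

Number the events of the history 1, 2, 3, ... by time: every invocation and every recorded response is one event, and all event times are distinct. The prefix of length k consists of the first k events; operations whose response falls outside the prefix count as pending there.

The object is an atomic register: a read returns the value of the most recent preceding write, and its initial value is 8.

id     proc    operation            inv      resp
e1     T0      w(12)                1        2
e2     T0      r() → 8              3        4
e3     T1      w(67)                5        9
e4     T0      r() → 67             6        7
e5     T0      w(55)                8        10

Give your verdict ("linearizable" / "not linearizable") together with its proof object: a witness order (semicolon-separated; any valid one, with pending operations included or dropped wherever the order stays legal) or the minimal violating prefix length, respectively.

not linearizable — minimal violating prefix: 4 events

prefix check: 1..3 passes, 1..4 fails once e2's time-4 response joins
one real-time candidate order over the 2 completed operations — the atomic register replay rejects it
e.g. e1, e2: illegal at step 2, since e2 r() → 8 cannot apply there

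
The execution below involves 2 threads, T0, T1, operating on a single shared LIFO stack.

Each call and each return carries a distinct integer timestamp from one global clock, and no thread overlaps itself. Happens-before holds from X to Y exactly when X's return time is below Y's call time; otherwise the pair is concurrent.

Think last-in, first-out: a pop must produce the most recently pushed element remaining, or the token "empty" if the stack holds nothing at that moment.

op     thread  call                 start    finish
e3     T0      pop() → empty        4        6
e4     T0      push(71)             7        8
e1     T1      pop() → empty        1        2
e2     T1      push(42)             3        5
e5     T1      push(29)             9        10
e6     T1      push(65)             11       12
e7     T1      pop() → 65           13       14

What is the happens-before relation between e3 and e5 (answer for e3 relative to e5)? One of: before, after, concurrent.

before

e3 spans [4,6], e5 spans [9,10]
resp(e3)=6 < inv(e5)=9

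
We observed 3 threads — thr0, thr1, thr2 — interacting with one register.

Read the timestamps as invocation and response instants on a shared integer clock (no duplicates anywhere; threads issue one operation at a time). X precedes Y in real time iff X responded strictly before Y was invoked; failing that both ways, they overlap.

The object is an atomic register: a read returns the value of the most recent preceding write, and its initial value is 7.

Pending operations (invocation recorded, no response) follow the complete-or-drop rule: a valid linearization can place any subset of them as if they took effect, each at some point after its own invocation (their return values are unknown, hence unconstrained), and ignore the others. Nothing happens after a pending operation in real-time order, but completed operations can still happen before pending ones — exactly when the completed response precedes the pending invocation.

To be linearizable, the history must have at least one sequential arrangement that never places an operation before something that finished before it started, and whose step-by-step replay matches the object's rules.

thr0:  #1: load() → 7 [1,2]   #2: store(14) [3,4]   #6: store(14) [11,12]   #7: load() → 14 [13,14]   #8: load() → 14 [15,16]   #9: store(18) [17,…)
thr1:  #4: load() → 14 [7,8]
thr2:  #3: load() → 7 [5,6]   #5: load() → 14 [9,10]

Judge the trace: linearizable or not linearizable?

events 1..5 are fine; event 6 — the response of #3 at time 6 — makes the prefix non-linearizable
one real-time candidate order over the 3 completed operations — the register replay rejects it
for example #1, #2, #3 fails at step 3: #3 load() → 7 is not legal there

not linearizable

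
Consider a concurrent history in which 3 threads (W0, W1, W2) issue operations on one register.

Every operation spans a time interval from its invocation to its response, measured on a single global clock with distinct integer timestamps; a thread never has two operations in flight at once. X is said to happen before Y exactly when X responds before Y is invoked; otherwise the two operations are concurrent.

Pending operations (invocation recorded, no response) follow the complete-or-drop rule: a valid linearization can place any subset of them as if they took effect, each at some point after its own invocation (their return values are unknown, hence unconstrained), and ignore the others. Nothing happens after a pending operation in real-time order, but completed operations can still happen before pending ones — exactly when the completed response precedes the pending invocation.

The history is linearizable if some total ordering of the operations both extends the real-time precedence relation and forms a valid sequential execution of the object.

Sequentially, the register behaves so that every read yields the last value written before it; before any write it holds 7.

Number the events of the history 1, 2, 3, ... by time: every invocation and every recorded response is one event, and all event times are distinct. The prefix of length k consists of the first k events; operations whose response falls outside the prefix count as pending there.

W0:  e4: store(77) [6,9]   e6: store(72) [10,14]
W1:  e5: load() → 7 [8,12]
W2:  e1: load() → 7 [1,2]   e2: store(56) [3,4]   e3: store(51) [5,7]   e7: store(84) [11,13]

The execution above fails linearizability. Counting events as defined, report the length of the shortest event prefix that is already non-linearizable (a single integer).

12

a valid linearization of events 1..11 exists, for instance e1, e2, e3, e4:
after step 1 (e1 load() → 7): value 7
after step 2 (e2 store(56)): value 56
after step 3 (e3 store(51)): value 51
after step 4 (e4 store(77)): value 77
adding event 12 (e5 responds at 12) leaves no legal real-time order
include/drop combinations of the 2 pending operations (e6, e7) were all tried; none helps
one such order, e1, e2, e3, e4, e5 (pending dropped), breaks at step 5 where e5 load() → 7 is illegal
one such order, e1, e2, e3, e5, e4 (pending dropped), breaks at step 4 where e5 load() → 7 is illegal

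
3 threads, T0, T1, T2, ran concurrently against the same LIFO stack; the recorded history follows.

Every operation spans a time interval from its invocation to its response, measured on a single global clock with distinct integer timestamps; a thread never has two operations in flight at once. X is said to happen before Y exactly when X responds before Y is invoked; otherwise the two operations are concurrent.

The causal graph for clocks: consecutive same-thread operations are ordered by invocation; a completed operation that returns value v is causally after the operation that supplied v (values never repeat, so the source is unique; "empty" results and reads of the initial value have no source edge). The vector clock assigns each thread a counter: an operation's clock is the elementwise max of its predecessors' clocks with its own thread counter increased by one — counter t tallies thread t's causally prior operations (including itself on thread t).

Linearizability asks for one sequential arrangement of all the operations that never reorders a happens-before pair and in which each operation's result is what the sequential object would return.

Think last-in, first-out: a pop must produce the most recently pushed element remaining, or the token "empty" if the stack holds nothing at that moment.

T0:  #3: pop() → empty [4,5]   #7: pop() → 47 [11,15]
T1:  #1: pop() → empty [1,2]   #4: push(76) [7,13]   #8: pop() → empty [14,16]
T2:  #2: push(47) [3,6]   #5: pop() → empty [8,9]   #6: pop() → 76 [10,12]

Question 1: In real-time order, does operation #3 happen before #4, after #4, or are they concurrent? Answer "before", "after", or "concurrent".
#3 spans [4,5], #4 spans [7,13]
resp(#3)=5 < inv(#4)=7

before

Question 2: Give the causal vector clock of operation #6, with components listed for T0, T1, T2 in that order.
#2, invoked 3, has no incoming edges; only T2's bump applies → (0, 0, 1)
#1, invoked 1, has no incoming edges; only T1's bump applies → (0, 1, 0)
#3, invoked 4, has no incoming edges; only T0's bump applies → (1, 0, 0)
#5, invoked 8, takes VC(#2)=(0, 0, 1) under max, adds 1 for T2 → (0, 0, 2)
#4, invoked 7, takes VC(#1)=(0, 1, 0) under max, adds 1 for T1 → (0, 2, 0)
#8, invoked 14, takes VC(#4)=(0, 2, 0) under max, adds 1 for T1 → (0, 3, 0)
#7, invoked 11, takes VC(#2)=(0, 0, 1), VC(#3)=(1, 0, 0) under max, adds 1 for T0 → (2, 0, 1)
#6, invoked 10, takes VC(#4)=(0, 2, 0), VC(#5)=(0, 0, 2) under max, adds 1 for T2 → (0, 2, 3)
target: VC(#6) = (0, 2, 3)

(0, 2, 3)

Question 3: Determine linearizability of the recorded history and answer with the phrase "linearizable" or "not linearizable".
prefix check: 1..8 passes, 1..9 fails once #5's time-9 response joins
4 completed operations, 2 real-time-consistent orders — every LIFO stack replay fails
no escape via the 1 pending operation (#4): every completion choice fails
one such order, #1, #2, #3, #5 (pending dropped), breaks at step 3 where #3 pop() → empty is illegal
one such order, #1, #3, #2, #5 (pending dropped), breaks at step 4 where #5 pop() → empty is illegal

not linearizable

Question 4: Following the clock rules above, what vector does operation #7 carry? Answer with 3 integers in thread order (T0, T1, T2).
invoked at 3, #2 has no predecessors; its own T2 bump gives (0, 0, 1)
invoked at 1, #1 has no predecessors; its own T1 bump gives (0, 1, 0)
invoked at 4, #3 has no predecessors; its own T0 bump gives (1, 0, 0)
merge at #5 (invoked 8): VC(#2)=(0, 0, 1), own-thread bump on T2 → (0, 0, 2)
merge at #4 (invoked 7): VC(#1)=(0, 1, 0), own-thread bump on T1 → (0, 2, 0)
merge at #8 (invoked 14): VC(#4)=(0, 2, 0), own-thread bump on T1 → (0, 3, 0)
merge at #7 (invoked 11): VC(#2)=(0, 0, 1), VC(#3)=(1, 0, 0), own-thread bump on T0 → (2, 0, 1)
merge at #6 (invoked 10): VC(#4)=(0, 2, 0), VC(#5)=(0, 0, 2), own-thread bump on T2 → (0, 2, 3)
target: VC(#7) = (2, 0, 1)

(2, 0, 1)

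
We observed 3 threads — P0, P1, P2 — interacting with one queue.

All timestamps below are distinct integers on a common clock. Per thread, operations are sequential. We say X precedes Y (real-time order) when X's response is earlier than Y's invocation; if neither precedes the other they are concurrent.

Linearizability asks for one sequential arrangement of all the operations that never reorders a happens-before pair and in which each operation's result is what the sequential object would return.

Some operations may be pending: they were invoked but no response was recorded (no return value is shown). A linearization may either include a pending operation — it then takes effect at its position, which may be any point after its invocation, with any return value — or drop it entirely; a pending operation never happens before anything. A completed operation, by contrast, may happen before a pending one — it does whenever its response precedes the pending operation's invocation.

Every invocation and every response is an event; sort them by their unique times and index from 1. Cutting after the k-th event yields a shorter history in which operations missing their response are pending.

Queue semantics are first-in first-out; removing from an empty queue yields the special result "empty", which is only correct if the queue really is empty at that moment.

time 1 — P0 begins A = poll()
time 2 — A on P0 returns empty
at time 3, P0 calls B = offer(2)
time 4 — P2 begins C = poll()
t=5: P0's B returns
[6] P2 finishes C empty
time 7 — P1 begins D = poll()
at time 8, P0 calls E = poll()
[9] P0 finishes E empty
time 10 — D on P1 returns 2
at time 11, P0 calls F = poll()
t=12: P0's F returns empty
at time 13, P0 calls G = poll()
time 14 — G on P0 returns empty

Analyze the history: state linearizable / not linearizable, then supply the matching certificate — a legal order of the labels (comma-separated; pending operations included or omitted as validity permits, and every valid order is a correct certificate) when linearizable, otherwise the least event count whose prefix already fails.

linearizable — witness: A, C, B, D, E, F, G

after step 1 (A poll() → empty): queue <>
after step 2 (C poll() → empty): queue <>
after step 3 (B offer(2)): queue <2>
after step 4 (D poll() → 2): queue <>
after step 5 (E poll() → empty): queue <>
after step 6 (F poll() → empty): queue <>
after step 7 (G poll() → empty): queue <>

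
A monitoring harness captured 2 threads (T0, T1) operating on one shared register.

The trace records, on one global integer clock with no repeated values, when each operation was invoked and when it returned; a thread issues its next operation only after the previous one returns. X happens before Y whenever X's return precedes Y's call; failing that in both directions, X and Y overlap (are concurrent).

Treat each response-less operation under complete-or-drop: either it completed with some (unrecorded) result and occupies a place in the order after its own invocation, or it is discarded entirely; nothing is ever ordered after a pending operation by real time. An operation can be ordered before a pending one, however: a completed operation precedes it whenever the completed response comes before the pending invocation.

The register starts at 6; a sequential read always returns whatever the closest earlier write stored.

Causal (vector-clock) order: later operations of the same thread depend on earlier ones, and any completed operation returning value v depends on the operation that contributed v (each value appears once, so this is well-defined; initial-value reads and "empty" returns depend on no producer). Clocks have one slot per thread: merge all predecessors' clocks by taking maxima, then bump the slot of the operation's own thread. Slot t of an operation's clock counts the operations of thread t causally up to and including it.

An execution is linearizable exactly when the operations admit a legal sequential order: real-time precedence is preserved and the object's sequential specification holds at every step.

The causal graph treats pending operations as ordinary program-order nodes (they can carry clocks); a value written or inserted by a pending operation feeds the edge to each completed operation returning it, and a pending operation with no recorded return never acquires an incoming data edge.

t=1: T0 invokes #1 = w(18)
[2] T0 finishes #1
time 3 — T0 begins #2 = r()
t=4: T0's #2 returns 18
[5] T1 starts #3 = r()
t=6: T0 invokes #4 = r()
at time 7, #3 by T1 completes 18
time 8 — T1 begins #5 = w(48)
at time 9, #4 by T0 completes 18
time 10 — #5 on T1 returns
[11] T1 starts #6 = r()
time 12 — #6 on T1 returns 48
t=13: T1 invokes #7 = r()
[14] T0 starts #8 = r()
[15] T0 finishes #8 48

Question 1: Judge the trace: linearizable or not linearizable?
linearizable

a witness: #1, #2, #3, #4, #5, #6, #7, #8
after step 1 (#1 w(18)): value 18
after step 2 (#2 r() → 18): value 18
after step 3 (#3 r() → 18): value 18
after step 4 (#4 r() → 18): value 18
after step 5 (#5 w(48)): value 48
after step 6 (#6 r() → 48): value 48
after step 7 (#7 r() (pending, included)): value 48
after step 8 (#8 r() → 48): value 48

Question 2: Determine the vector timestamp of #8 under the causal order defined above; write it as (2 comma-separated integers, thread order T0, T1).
(4, 2)

root op #1, invoked 1: fresh clock plus T0's own tick → (1, 0)
invoked at 5, #3 merges VC(#1)=(1, 0) and bumps T1's slot → (1, 1)
invoked at 3, #2 merges VC(#1)=(1, 0) and bumps T0's slot → (2, 0)
invoked at 8, #5 merges VC(#3)=(1, 1) and bumps T1's slot → (1, 2)
invoked at 6, #4 merges VC(#1)=(1, 0), VC(#2)=(2, 0) and bumps T0's slot → (3, 0)
invoked at 11, #6 merges VC(#5)=(1, 2) and bumps T1's slot → (1, 3)
invoked at 13, #7 merges VC(#6)=(1, 3) and bumps T1's slot → (1, 4)
invoked at 14, #8 merges VC(#4)=(3, 0), VC(#5)=(1, 2) and bumps T0's slot → (4, 2)
target: VC(#8) = (4, 2)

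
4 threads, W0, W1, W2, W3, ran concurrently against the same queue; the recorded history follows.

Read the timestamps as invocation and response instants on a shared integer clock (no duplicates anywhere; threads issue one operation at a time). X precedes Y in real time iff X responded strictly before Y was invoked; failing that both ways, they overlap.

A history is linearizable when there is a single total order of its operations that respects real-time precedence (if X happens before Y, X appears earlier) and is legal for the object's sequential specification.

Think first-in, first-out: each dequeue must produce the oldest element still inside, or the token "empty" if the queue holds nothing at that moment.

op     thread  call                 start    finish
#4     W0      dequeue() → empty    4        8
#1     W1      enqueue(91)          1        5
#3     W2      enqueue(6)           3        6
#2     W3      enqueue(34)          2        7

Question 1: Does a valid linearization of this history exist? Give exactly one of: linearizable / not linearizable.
witness order: #4, #1, #2, #3
step 1: #4 dequeue() → empty — queue <>
step 2: #1 enqueue(91) — queue <91>
step 3: #2 enqueue(34) — queue <91,34>
step 4: #3 enqueue(6) — queue <91,34,6>

linearizable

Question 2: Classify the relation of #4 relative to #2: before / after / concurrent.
#4 spans [4,8], #2 spans [2,7]
the intervals overlap in both directions

concurrent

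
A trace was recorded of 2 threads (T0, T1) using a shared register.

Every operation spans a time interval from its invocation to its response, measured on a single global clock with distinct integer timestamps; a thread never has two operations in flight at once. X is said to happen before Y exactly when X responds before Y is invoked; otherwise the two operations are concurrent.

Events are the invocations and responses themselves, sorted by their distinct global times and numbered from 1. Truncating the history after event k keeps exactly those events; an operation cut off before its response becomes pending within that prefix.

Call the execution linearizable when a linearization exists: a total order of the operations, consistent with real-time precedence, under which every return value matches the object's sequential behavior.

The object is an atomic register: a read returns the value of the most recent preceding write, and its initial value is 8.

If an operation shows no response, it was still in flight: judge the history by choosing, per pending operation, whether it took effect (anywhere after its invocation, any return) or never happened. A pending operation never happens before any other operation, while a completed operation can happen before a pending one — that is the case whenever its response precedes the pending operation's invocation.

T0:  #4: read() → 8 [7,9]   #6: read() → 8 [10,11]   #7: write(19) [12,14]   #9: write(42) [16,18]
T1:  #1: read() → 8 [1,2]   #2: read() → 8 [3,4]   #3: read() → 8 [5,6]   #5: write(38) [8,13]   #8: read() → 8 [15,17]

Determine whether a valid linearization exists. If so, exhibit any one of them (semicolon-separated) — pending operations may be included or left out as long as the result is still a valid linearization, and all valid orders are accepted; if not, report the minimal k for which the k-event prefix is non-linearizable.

not linearizable — minimal violating prefix: 17 events

through event 16 a valid linearization exists; event 17 (#8 responding at time 17) ends that
all 4 real-time-respecting orders fail — 8 completed register operations, no legal replay
include/drop combinations of the 1 pending operation (#9) were all tried; none helps
one such order, #1, #2, #3, #4, #5, #6, #7, #8 (pending dropped), breaks at step 6 where #6 read() → 8 is illegal
one such order, #1, #2, #3, #4, #6, #5, #7, #8 (pending dropped), breaks at step 8 where #8 read() → 8 is illegal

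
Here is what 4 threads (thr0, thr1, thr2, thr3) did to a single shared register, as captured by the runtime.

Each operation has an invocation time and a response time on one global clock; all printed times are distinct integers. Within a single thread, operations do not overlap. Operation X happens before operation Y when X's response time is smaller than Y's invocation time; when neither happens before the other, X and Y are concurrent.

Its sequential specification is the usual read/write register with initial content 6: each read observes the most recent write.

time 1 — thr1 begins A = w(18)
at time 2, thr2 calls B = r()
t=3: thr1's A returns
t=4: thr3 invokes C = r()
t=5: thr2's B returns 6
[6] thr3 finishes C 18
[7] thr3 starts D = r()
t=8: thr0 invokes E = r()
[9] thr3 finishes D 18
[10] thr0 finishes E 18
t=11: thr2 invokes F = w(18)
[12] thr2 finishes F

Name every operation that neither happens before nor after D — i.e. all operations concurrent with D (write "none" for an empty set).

D spans [7,9]; an op avoiding the whole window 7..9 is ordered, any other is concurrent
A [1,3]: before
B [2,5]: before
C [4,6]: before
E [8,10]: concurrent
F [11,12]: after

E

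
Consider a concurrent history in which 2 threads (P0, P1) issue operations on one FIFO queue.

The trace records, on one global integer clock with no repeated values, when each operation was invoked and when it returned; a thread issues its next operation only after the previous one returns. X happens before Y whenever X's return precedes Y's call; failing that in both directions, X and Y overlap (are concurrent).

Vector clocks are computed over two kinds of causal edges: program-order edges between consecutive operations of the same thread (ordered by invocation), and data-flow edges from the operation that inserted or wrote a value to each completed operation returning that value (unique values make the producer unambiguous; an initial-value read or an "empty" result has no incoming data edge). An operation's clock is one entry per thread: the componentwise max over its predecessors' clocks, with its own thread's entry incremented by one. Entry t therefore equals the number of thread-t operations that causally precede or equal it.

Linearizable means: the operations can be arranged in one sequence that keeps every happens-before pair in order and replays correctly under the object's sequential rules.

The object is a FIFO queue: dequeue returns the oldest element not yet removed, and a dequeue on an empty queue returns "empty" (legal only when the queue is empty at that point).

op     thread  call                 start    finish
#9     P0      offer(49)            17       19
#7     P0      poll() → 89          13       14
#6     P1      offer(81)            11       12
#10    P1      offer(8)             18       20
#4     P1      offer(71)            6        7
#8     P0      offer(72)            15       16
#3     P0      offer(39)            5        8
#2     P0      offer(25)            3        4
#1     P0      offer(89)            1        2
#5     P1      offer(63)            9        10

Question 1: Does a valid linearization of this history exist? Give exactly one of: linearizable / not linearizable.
a witness: #1, #2, #3, #4, #5, #6, #7, #8, #9, #10
step 1: #1 offer(89) — queue <89>
step 2: #2 offer(25) — queue <89,25>
step 3: #3 offer(39) — queue <89,25,39>
step 4: #4 offer(71) — queue <89,25,39,71>
step 5: #5 offer(63) — queue <89,25,39,71,63>
step 6: #6 offer(81) — queue <89,25,39,71,63,81>
step 7: #7 poll() → 89 — queue <25,39,71,63,81>
step 8: #8 offer(72) — queue <25,39,71,63,81,72>
step 9: #9 offer(49) — queue <25,39,71,63,81,72,49>
step 10: #10 offer(8) — queue <25,39,71,63,81,72,49,8>

linearizable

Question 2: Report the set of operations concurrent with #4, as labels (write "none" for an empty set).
#4 runs from 6 to 7; window-overlapping ops are concurrent
#1 [1,2]: before
#2 [3,4]: before
#3 [5,8]: concurrent
#5 [9,10]: after
#6 [11,12]: after
#7 [13,14]: after
#8 [15,16]: after
#9 [17,19]: after
#10 [18,20]: after

#3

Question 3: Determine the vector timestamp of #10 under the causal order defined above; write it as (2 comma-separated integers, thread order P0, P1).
VC(#4, invoked at 6): no causal predecessors; +1 on P1 → (0, 1)
VC(#1, invoked at 1): no causal predecessors; +1 on P0 → (1, 0)
merge at #5 (invoked 9): VC(#4)=(0, 1), own-thread bump on P1 → (0, 2)
merge at #2 (invoked 3): VC(#1)=(1, 0), own-thread bump on P0 → (2, 0)
merge at #6 (invoked 11): VC(#5)=(0, 2), own-thread bump on P1 → (0, 3)
merge at #3 (invoked 5): VC(#2)=(2, 0), own-thread bump on P0 → (3, 0)
merge at #10 (invoked 18): VC(#6)=(0, 3), own-thread bump on P1 → (0, 4)
merge at #7 (invoked 13): VC(#1)=(1, 0), VC(#3)=(3, 0), own-thread bump on P0 → (4, 0)
merge at #8 (invoked 15): VC(#7)=(4, 0), own-thread bump on P0 → (5, 0)
merge at #9 (invoked 17): VC(#8)=(5, 0), own-thread bump on P0 → (6, 0)
target: VC(#10) = (0, 4)

(0, 4)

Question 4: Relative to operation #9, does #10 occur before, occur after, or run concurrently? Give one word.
#10 spans [18,20], #9 spans [17,19]
the intervals overlap in both directions

concurrent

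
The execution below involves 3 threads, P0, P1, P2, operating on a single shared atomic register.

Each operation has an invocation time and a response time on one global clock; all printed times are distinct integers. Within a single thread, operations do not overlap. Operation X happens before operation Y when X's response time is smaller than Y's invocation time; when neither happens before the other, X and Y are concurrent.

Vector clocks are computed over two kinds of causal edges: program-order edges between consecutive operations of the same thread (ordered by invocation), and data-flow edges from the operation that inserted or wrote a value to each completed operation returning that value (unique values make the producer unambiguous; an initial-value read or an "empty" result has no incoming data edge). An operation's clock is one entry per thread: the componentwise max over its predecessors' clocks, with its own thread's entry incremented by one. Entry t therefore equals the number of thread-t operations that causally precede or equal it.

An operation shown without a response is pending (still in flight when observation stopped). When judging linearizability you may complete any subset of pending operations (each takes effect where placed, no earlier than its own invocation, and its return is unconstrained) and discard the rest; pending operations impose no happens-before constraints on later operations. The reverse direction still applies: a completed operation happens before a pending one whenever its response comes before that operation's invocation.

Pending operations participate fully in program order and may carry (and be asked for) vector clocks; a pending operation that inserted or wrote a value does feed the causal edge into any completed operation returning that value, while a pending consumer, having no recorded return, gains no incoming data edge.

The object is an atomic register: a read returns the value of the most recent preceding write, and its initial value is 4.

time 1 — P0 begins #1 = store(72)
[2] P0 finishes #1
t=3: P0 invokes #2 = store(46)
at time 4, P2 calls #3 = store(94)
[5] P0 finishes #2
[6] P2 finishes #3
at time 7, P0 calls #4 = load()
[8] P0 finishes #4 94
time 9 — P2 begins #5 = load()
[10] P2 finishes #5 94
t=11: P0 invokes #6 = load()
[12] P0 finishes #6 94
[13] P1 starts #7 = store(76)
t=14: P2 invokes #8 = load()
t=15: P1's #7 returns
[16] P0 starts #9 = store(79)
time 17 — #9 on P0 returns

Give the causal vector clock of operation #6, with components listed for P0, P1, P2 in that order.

no predecessors for #3 (invoked 4): P2 increments from zero → (0, 0, 1)
no predecessors for #7 (invoked 13): P1 increments from zero → (0, 1, 0)
no predecessors for #1 (invoked 1): P0 increments from zero → (1, 0, 0)
#5, invoked 9, takes VC(#3)=(0, 0, 1) under max, adds 1 for P2 → (0, 0, 2)
#2, invoked 3, takes VC(#1)=(1, 0, 0) under max, adds 1 for P0 → (2, 0, 0)
#8, invoked 14, takes VC(#5)=(0, 0, 2) under max, adds 1 for P2 → (0, 0, 3)
#4, invoked 7, takes VC(#2)=(2, 0, 0), VC(#3)=(0, 0, 1) under max, adds 1 for P0 → (3, 0, 1)
#6, invoked 11, takes VC(#3)=(0, 0, 1), VC(#4)=(3, 0, 1) under max, adds 1 for P0 → (4, 0, 1)
#9, invoked 16, takes VC(#6)=(4, 0, 1) under max, adds 1 for P0 → (5, 0, 1)
target: VC(#6) = (4, 0, 1)

(4, 0, 1)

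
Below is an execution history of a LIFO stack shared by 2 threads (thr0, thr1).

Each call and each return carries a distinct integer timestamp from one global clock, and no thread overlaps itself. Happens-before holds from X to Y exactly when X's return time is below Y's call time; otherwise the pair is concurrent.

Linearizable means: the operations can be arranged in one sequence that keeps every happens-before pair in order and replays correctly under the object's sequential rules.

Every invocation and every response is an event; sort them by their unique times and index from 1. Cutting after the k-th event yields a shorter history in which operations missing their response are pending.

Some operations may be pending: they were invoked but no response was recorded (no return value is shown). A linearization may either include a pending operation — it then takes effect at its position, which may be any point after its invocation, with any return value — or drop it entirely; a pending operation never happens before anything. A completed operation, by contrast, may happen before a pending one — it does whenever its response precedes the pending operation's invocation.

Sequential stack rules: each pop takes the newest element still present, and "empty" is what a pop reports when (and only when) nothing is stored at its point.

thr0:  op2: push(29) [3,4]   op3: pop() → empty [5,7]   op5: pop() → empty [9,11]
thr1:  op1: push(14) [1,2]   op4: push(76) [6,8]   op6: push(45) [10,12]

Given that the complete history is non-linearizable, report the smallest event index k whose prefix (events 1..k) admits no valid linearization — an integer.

7

events 1..6 are linearizable; a witness order is op1, op2:
1. op1 push(14), leaving stack <14>
2. op2 push(29), leaving stack <14,29>
at event 7 (op3's time-7 response) nothing linearizes any more
no completion choice of the 1 pending operation (op4) rescues it — every subset was tried
sample order op1, op2, op3 (pending dropped) stalls at step 3 — op3 pop() → empty has no legal effect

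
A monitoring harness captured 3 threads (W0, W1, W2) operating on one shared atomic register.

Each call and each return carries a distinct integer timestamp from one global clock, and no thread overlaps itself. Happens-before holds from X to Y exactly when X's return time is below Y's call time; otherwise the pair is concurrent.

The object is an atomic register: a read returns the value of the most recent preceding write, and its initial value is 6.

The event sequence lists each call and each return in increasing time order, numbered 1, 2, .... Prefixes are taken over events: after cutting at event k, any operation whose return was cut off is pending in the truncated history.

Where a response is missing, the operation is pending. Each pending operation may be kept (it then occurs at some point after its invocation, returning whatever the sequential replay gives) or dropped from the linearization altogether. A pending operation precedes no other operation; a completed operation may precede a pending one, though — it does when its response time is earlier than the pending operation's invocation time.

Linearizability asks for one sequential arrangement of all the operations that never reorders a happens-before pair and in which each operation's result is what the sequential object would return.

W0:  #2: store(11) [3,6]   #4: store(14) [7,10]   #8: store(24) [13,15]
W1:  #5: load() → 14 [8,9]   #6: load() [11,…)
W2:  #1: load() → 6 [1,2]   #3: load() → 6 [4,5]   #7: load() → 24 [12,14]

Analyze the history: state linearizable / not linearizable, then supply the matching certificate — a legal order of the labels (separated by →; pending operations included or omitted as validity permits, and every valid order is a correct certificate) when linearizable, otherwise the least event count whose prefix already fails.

linearizable — witness: #1 → #3 → #2 → #4 → #5 → #6 → #8 → #7

1. #1 load() → 6, leaving value 6
2. #3 load() → 6, leaving value 6
3. #2 store(11), leaving value 11
4. #4 store(14), leaving value 14
5. #5 load() → 14, leaving value 14
6. #6 load() (pending, included), leaving value 14
7. #8 store(24), leaving value 24
8. #7 load() → 24, leaving value 24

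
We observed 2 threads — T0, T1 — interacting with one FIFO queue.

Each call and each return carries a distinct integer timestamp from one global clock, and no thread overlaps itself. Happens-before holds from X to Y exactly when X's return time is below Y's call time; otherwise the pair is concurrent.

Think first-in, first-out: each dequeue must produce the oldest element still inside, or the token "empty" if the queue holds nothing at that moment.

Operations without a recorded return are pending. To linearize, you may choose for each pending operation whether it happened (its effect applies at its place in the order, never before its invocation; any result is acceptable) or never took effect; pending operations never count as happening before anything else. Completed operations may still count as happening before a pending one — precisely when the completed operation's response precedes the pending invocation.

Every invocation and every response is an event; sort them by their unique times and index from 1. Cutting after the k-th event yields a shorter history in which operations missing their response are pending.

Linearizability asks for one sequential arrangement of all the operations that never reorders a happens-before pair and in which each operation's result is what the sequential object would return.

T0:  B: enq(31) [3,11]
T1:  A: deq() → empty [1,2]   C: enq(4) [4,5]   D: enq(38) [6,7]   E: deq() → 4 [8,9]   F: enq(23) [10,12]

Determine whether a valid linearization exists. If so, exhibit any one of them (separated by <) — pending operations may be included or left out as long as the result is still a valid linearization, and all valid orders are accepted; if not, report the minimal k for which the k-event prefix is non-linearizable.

linearizable — witness: A < C < B < D < E < F

1. A deq() → empty, leaving queue <>
2. C enq(4), leaving queue <4>
3. B enq(31), leaving queue <4,31>
4. D enq(38), leaving queue <4,31,38>
5. E deq() → 4, leaving queue <31,38>
6. F enq(23), leaving queue <31,38,23>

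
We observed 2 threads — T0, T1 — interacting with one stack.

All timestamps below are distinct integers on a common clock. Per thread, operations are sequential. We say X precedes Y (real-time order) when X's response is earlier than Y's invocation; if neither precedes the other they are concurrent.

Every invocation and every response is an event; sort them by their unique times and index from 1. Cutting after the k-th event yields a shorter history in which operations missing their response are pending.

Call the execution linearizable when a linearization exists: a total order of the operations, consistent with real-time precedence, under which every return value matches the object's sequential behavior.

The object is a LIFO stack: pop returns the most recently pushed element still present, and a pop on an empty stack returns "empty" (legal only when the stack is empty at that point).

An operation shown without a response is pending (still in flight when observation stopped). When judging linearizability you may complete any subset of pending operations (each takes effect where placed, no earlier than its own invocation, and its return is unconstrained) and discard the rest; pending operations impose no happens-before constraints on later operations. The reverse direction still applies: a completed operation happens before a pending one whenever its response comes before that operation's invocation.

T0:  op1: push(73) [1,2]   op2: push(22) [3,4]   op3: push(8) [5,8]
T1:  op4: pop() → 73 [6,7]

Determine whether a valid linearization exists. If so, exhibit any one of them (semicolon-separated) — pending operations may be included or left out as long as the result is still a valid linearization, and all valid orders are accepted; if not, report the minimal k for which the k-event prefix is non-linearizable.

events 1..6 are fine; event 7 — the response of op4 at time 7 — makes the prefix non-linearizable
the completed operations (3 total) allow one real-time order; the stack replay rejects it
including or dropping the 1 pending operation (op3) in any combination fails
one such order, op1, op2, op4 (pending dropped), breaks at step 3 where op4 pop() → 73 is illegal

not linearizable — minimal violating prefix: 7 events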